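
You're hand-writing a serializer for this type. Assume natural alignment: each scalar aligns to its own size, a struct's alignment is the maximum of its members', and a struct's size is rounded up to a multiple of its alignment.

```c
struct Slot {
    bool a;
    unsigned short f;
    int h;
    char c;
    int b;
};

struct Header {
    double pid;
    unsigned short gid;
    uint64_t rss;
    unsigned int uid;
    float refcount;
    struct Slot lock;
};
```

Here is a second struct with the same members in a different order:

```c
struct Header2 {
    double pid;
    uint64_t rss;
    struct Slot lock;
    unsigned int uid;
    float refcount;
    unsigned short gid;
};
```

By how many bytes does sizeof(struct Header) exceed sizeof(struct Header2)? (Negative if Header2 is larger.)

Slot: 0..1  a  (1B, 1-aligned); 1..2  -- padding (1B); 2..4  f  (2B, 2-aligned); 4..8  h  (4B, 4-aligned); 8..9  c  (1B, 1-aligned); 9..12  -- padding (3B); 12..16  b  (4B, 4-aligned); sizeof = 16, alignof = 4
0..8  pid  (8B, 8-aligned)
8..10  gid  (2B, 2-aligned)
10..16  -- padding (6B)
16..24  rss  (8B, 8-aligned)
24..28  uid  (4B, 4-aligned)
28..32  refcount  (4B, 4-aligned)
32..48  lock  (16B, 4-aligned)
sizeof = 48, alignof = 8
— Header2 —
0..8  pid  (8B, 8-aligned)
8..16  rss  (8B, 8-aligned)
16..32  lock  (16B, 4-aligned)
32..36  uid  (4B, 4-aligned)
36..40  refcount  (4B, 4-aligned)
40..42  gid  (2B, 2-aligned)
42..48  -- tail padding (6B)
sizeof = 48, alignof = 8
48 − 48 = 0

0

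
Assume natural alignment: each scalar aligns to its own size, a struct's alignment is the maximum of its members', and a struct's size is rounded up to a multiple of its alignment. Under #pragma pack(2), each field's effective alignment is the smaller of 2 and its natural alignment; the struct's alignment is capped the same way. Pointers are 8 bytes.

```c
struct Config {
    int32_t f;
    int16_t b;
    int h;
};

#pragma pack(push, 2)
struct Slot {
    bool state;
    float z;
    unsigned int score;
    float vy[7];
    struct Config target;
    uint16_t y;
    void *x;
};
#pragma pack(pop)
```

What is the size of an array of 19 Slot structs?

1140

Config: f at 0 (size 4, align 4) → ends 4; b at 4 (size 2, align 2) → ends 6; pad 2 to align 4 for h; h at 8 (size 4, align 4) → ends 12; total 12 bytes, alignment 4
state at 0 (size 1, align 1) → ends 1
pad 1 to align 2 for z
z at 2 (size 4, align 2) → ends 6
score at 6 (size 4, align 2) → ends 10
vy at 10 (size 28, align 2) → ends 38
target at 38 (size 12, align 2) → ends 50
y at 50 (size 2, align 2) → ends 52
x at 52 (size 8, align 2) → ends 60
total 60 bytes, alignment 2
array of 19: 19 × 60 = 1140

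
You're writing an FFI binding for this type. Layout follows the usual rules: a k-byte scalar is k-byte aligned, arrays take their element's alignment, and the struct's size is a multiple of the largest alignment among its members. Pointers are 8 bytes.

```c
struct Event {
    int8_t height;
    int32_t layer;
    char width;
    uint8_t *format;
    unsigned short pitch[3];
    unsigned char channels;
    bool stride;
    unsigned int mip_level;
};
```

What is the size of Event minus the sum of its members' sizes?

14

@0: height [1B, align 1] → 1
+3 pad (align 4)
@4: layer [4B, align 4] → 8
@8: width [1B, align 1] → 9
+7 pad (align 8)
@16: format [8B, align 8] → 24
@24: pitch [6B, align 2] → 30
@30: channels [1B, align 1] → 31
@31: stride [1B, align 1] → 32
@32: mip_level [4B, align 4] → 36
+4 tail pad (align 8)
size 40, align 8
data bytes 26, size 40 → padding 14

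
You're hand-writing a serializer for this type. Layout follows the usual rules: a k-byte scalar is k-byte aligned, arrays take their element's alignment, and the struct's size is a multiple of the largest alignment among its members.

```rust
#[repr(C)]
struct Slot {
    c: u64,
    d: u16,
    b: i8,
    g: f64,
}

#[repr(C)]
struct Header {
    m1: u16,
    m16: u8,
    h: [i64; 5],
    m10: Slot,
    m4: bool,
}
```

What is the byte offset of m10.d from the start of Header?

56

Slot: 0..8  c  (8B, 8-aligned); 8..10  d  (2B, 2-aligned); 10..11  b  (1B, 1-aligned); 11..16  -- padding (5B); 16..24  g  (8B, 8-aligned); sizeof = 24, alignof = 8
0..2  m1  (2B, 2-aligned)
2..3  m16  (1B, 1-aligned)
3..8  -- padding (5B)
8..48  h  (40B, 8-aligned)
48..72  m10  (24B, 8-aligned)
within Slot: d at 8
48 + 8 = 56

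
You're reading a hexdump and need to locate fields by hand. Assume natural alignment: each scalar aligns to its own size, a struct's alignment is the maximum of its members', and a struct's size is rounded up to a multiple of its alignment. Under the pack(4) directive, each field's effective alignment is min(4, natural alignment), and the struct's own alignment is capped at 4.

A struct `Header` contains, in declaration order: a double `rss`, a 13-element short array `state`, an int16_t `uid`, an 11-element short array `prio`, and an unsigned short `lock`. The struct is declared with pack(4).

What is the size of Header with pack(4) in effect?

0..8  rss  (8B, 4-aligned)
8..34  state  (26B, 2-aligned)
34..36  uid  (2B, 2-aligned)
36..58  prio  (22B, 2-aligned)
58..60  lock  (2B, 2-aligned)
sizeof = 60, alignof = 4

60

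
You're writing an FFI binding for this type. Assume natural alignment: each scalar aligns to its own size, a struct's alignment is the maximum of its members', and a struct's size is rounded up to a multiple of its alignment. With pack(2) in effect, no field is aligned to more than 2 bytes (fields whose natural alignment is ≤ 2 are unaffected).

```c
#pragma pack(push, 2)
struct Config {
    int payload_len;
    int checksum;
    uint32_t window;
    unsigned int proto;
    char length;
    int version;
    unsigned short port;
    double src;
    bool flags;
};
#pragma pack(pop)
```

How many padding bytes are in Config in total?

0..4  payload_len  (4B, 2-aligned)
4..8  checksum  (4B, 2-aligned)
8..12  window  (4B, 2-aligned)
12..16  proto  (4B, 2-aligned)
16..17  length  (1B, 1-aligned)
17..18  -- padding (1B)
18..22  version  (4B, 2-aligned)
22..24  port  (2B, 2-aligned)
24..32  src  (8B, 2-aligned)
32..33  flags  (1B, 1-aligned)
33..34  -- tail padding (1B)
sizeof = 34, alignof = 2
data bytes 32, size 34 → padding 2

2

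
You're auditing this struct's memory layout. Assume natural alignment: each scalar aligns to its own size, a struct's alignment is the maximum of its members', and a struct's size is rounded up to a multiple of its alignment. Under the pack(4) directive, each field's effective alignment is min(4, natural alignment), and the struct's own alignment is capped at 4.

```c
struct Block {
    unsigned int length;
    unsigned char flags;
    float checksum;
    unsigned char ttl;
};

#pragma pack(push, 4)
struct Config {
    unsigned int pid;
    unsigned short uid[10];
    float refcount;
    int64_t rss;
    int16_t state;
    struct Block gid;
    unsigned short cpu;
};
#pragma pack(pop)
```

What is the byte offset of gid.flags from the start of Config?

44

Block: 0..4  length  (4B, 4-aligned); 4..5  flags  (1B, 1-aligned); 5..8  -- padding (3B); 8..12  checksum  (4B, 4-aligned); 12..13  ttl  (1B, 1-aligned); 13..16  -- tail padding (3B); sizeof = 16, alignof = 4
0..4  pid  (4B, 4-aligned)
4..24  uid  (20B, 2-aligned)
24..28  refcount  (4B, 4-aligned)
28..36  rss  (8B, 4-aligned)
36..38  state  (2B, 2-aligned)
38..40  -- padding (2B)
40..56  gid  (16B, 4-aligned)
within Block: flags at 4
40 + 4 = 44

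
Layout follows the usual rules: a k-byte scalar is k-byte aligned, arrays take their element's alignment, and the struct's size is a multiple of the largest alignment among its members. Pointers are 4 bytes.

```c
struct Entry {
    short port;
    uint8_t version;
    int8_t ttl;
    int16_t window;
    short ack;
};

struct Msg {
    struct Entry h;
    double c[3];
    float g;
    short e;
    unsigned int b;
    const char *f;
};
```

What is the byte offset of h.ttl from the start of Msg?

3

Entry: 0..2  port  (2B, 2-aligned); 2..3  version  (1B, 1-aligned); 3..4  ttl  (1B, 1-aligned); 4..6  window  (2B, 2-aligned); 6..8  ack  (2B, 2-aligned); sizeof = 8, alignof = 2
0..8  h  (8B, 2-aligned)
within Entry: ttl at 3
0 + 3 = 3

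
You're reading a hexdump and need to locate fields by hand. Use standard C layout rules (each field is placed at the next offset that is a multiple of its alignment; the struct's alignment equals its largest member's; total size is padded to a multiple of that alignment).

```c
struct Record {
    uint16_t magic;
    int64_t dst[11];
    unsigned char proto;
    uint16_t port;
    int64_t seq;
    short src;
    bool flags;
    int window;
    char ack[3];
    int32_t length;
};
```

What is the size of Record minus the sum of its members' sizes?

13

@0: magic [2B, align 2] → 2
+6 pad (align 8)
@8: dst [88B, align 8] → 96
@96: proto [1B, align 1] → 97
+1 pad (align 2)
@98: port [2B, align 2] → 100
+4 pad (align 8)
@104: seq [8B, align 8] → 112
@112: src [2B, align 2] → 114
@114: flags [1B, align 1] → 115
+1 pad (align 4)
@116: window [4B, align 4] → 120
@120: ack [3B, align 1] → 123
+1 pad (align 4)
@124: length [4B, align 4] → 128
size 128, align 8
data bytes 115, size 128 → padding 13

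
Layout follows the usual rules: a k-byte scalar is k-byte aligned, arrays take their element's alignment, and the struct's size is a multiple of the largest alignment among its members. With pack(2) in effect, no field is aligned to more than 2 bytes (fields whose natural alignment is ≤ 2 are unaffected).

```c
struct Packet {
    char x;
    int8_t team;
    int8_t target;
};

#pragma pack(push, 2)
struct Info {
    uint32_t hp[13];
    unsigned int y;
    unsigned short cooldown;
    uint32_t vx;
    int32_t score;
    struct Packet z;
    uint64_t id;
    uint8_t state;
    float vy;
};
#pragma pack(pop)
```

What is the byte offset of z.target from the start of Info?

Packet: @0: x [1B, align 1] → 1; @1: team [1B, align 1] → 2; @2: target [1B, align 1] → 3; size 3, align 1
@0: hp [52B, align 2] → 52
@52: y [4B, align 2] → 56
@56: cooldown [2B, align 2] → 58
@58: vx [4B, align 2] → 62
@62: score [4B, align 2] → 66
@66: z [3B, align 1] → 69
within Packet: target at 2
66 + 2 = 68

68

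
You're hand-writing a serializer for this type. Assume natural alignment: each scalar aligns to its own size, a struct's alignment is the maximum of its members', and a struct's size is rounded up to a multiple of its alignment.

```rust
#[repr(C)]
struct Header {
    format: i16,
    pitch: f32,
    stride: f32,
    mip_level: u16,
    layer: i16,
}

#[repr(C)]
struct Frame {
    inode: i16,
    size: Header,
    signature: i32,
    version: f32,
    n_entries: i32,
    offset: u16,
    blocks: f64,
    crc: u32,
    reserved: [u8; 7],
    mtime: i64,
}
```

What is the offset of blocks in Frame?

Header: @0: format [2B, align 2] → 2; +2 pad (align 4); @4: pitch [4B, align 4] → 8; @8: stride [4B, align 4] → 12; @12: mip_level [2B, align 2] → 14; @14: layer [2B, align 2] → 16; size 16, align 4
@0: inode [2B, align 2] → 2
+2 pad (align 4)
@4: size [16B, align 4] → 20
@20: signature [4B, align 4] → 24
@24: version [4B, align 4] → 28
@28: n_entries [4B, align 4] → 32
@32: offset [2B, align 2] → 34
+6 pad (align 8)
@40: blocks [8B, align 8] → 48

40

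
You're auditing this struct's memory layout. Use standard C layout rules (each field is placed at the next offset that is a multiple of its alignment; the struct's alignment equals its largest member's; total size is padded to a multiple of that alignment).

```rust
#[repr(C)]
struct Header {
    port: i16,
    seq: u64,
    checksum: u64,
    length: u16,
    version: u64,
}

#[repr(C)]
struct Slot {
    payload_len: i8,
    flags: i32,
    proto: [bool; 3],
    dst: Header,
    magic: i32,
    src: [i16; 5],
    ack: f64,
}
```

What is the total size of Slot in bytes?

80 bytes

Header: 0..2  port  (2B, 2-aligned); 2..8  -- padding (6B); 8..16  seq  (8B, 8-aligned); 16..24  checksum  (8B, 8-aligned); 24..26  length  (2B, 2-aligned); 26..32  -- padding (6B); 32..40  version  (8B, 8-aligned); sizeof = 40, alignof = 8
0..1  payload_len  (1B, 1-aligned)
1..4  -- padding (3B)
4..8  flags  (4B, 4-aligned)
8..11  proto  (3B, 1-aligned)
11..16  -- padding (5B)
16..56  dst  (40B, 8-aligned)
56..60  magic  (4B, 4-aligned)
60..70  src  (10B, 2-aligned)
70..72  -- padding (2B)
72..80  ack  (8B, 8-aligned)
sizeof = 80, alignof = 8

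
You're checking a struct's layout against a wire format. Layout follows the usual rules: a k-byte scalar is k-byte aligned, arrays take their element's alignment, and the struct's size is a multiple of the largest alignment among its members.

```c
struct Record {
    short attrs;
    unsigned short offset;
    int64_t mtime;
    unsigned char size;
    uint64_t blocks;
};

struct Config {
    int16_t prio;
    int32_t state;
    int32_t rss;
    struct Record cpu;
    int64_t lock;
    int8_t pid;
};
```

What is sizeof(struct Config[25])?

Record: attrs at 0 (size 2, align 2) → ends 2; offset at 2 (size 2, align 2) → ends 4; pad 4 to align 8 for mtime; mtime at 8 (size 8, align 8) → ends 16; size at 16 (size 1, align 1) → ends 17; pad 7 to align 8 for blocks; blocks at 24 (size 8, align 8) → ends 32; total 32 bytes, alignment 8
prio at 0 (size 2, align 2) → ends 2
pad 2 to align 4 for state
state at 4 (size 4, align 4) → ends 8
rss at 8 (size 4, align 4) → ends 12
pad 4 to align 8 for cpu
cpu at 16 (size 32, align 8) → ends 48
lock at 48 (size 8, align 8) → ends 56
pid at 56 (size 1, align 1) → ends 57
tail pad 7 to reach multiple of 8
total 64 bytes, alignment 8
array of 25: 25 × 64 = 1600

1600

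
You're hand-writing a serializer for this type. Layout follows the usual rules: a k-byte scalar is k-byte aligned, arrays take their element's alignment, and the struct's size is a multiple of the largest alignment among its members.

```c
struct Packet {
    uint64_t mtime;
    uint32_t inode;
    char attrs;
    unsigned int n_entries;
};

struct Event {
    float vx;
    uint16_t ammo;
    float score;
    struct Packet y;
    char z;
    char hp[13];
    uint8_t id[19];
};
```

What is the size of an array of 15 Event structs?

1200

Packet: @0: mtime [8B, align 8] → 8; @8: inode [4B, align 4] → 12; @12: attrs [1B, align 1] → 13; +3 pad (align 4); @16: n_entries [4B, align 4] → 20; +4 tail pad (align 8); size 24, align 8
@0: vx [4B, align 4] → 4
@4: ammo [2B, align 2] → 6
+2 pad (align 4)
@8: score [4B, align 4] → 12
+4 pad (align 8)
@16: y [24B, align 8] → 40
@40: z [1B, align 1] → 41
@41: hp [13B, align 1] → 54
@54: id [19B, align 1] → 73
+7 tail pad (align 8)
size 80, align 8
array of 15: 15 × 80 = 1200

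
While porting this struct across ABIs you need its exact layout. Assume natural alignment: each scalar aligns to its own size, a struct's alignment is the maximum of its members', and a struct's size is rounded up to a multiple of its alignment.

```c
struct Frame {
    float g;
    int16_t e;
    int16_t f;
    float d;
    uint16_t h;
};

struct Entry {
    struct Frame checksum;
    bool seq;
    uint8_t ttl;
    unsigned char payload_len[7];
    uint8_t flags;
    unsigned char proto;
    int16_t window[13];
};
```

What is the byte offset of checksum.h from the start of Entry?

12

Frame: 0..4  g  (4B, 4-aligned); 4..6  e  (2B, 2-aligned); 6..8  f  (2B, 2-aligned); 8..12  d  (4B, 4-aligned); 12..14  h  (2B, 2-aligned); 14..16  -- tail padding (2B); sizeof = 16, alignof = 4
0..16  checksum  (16B, 4-aligned)
within Frame: h at 12
0 + 12 = 12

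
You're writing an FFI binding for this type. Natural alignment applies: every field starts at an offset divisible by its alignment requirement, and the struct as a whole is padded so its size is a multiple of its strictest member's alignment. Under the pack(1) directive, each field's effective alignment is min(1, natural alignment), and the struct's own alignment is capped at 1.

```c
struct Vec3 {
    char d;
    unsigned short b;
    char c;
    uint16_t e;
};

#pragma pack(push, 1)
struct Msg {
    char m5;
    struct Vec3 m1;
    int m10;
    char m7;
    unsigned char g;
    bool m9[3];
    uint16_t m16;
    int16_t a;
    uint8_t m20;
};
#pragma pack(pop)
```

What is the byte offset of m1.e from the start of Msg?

Vec3: @0: d [1B, align 1] → 1; +1 pad (align 2); @2: b [2B, align 2] → 4; @4: c [1B, align 1] → 5; +1 pad (align 2); @6: e [2B, align 2] → 8; size 8, align 2
@0: m5 [1B, align 1] → 1
@1: m1 [8B, align 1] → 9
within Vec3: e at 6
1 + 6 = 7

7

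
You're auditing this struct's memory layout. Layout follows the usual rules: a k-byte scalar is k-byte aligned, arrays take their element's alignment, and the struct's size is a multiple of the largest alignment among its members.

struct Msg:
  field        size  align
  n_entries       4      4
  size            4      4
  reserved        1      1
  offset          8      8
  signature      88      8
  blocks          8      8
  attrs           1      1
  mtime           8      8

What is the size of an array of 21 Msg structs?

2856

0..4  n_entries  (4B, 4-aligned)
4..8  size  (4B, 4-aligned)
8..9  reserved  (1B, 1-aligned)
9..16  -- padding (7B)
16..24  offset  (8B, 8-aligned)
24..112  signature  (88B, 8-aligned)
112..120  blocks  (8B, 8-aligned)
120..121  attrs  (1B, 1-aligned)
121..128  -- padding (7B)
128..136  mtime  (8B, 8-aligned)
sizeof = 136, alignof = 8
array of 21: 21 × 136 = 2856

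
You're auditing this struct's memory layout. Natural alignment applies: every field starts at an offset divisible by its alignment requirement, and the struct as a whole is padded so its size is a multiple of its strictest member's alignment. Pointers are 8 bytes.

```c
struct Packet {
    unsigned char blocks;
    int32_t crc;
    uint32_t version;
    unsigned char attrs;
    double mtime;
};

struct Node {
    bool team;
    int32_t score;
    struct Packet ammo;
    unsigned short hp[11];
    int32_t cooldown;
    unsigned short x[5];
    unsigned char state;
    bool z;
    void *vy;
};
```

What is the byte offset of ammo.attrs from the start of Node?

20

Packet: 0..1  blocks  (1B, 1-aligned); 1..4  -- padding (3B); 4..8  crc  (4B, 4-aligned); 8..12  version  (4B, 4-aligned); 12..13  attrs  (1B, 1-aligned); 13..16  -- padding (3B); 16..24  mtime  (8B, 8-aligned); sizeof = 24, alignof = 8
0..1  team  (1B, 1-aligned)
1..4  -- padding (3B)
4..8  score  (4B, 4-aligned)
8..32  ammo  (24B, 8-aligned)
within Packet: attrs at 12
8 + 12 = 20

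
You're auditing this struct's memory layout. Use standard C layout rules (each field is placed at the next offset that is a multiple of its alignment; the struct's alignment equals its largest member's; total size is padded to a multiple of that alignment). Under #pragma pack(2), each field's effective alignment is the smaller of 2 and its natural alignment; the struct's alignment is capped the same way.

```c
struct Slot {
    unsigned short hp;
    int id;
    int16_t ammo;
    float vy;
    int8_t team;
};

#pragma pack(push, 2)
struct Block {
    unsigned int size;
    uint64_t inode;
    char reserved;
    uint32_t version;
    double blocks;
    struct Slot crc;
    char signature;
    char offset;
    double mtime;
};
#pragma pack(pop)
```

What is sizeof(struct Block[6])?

336

Slot: hp at 0 (size 2, align 2) → ends 2; pad 2 to align 4 for id; id at 4 (size 4, align 4) → ends 8; ammo at 8 (size 2, align 2) → ends 10; pad 2 to align 4 for vy; vy at 12 (size 4, align 4) → ends 16; team at 16 (size 1, align 1) → ends 17; tail pad 3 to reach multiple of 4; total 20 bytes, alignment 4
size at 0 (size 4, align 2) → ends 4
inode at 4 (size 8, align 2) → ends 12
reserved at 12 (size 1, align 1) → ends 13
pad 1 to align 2 for version
version at 14 (size 4, align 2) → ends 18
blocks at 18 (size 8, align 2) → ends 26
crc at 26 (size 20, align 2) → ends 46
signature at 46 (size 1, align 1) → ends 47
offset at 47 (size 1, align 1) → ends 48
mtime at 48 (size 8, align 2) → ends 56
total 56 bytes, alignment 2
array of 6: 6 × 56 = 336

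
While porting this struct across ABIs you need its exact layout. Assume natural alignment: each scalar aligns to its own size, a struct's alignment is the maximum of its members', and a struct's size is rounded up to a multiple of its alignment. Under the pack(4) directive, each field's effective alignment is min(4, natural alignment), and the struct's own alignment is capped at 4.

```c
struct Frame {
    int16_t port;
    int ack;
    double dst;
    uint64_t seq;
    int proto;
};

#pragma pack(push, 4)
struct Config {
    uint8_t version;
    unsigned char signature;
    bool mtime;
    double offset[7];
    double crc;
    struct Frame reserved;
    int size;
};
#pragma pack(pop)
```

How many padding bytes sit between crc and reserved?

0

Frame: port at 0 (size 2, align 2) → ends 2; pad 2 to align 4 for ack; ack at 4 (size 4, align 4) → ends 8; dst at 8 (size 8, align 8) → ends 16; seq at 16 (size 8, align 8) → ends 24; proto at 24 (size 4, align 4) → ends 28; tail pad 4 to reach multiple of 8; total 32 bytes, alignment 8
version at 0 (size 1, align 1) → ends 1
signature at 1 (size 1, align 1) → ends 2
mtime at 2 (size 1, align 1) → ends 3
pad 1 to align 4 for offset
offset at 4 (size 56, align 4) → ends 60
crc at 60 (size 8, align 4) → ends 68
reserved at 68 (size 32, align 4) → ends 100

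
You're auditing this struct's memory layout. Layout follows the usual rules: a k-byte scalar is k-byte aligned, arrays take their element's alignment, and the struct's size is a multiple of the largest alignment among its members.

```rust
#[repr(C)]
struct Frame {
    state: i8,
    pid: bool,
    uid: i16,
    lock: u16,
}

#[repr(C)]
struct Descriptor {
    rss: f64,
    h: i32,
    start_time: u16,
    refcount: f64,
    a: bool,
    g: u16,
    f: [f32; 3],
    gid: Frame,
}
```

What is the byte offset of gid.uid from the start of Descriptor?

42

Frame: @0: state [1B, align 1] → 1; @1: pid [1B, align 1] → 2; @2: uid [2B, align 2] → 4; @4: lock [2B, align 2] → 6; size 6, align 2
@0: rss [8B, align 8] → 8
@8: h [4B, align 4] → 12
@12: start_time [2B, align 2] → 14
+2 pad (align 8)
@16: refcount [8B, align 8] → 24
@24: a [1B, align 1] → 25
+1 pad (align 2)
@26: g [2B, align 2] → 28
@28: f [12B, align 4] → 40
@40: gid [6B, align 2] → 46
within Frame: uid at 2
40 + 2 = 42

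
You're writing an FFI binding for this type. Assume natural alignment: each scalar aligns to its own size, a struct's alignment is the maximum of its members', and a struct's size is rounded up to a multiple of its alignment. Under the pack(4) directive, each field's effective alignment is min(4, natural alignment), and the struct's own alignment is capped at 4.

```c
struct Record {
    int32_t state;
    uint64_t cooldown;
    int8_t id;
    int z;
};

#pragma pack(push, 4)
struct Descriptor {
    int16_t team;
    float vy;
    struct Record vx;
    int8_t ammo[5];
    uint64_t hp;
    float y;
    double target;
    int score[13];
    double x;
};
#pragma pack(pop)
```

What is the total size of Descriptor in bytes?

Record: state at 0 (size 4, align 4) → ends 4; pad 4 to align 8 for cooldown; cooldown at 8 (size 8, align 8) → ends 16; id at 16 (size 1, align 1) → ends 17; pad 3 to align 4 for z; z at 20 (size 4, align 4) → ends 24; total 24 bytes, alignment 8
team at 0 (size 2, align 2) → ends 2
pad 2 to align 4 for vy
vy at 4 (size 4, align 4) → ends 8
vx at 8 (size 24, align 4) → ends 32
ammo at 32 (size 5, align 1) → ends 37
pad 3 to align 4 for hp
hp at 40 (size 8, align 4) → ends 48
y at 48 (size 4, align 4) → ends 52
target at 52 (size 8, align 4) → ends 60
score at 60 (size 52, align 4) → ends 112
x at 112 (size 8, align 4) → ends 120
total 120 bytes, alignment 4

120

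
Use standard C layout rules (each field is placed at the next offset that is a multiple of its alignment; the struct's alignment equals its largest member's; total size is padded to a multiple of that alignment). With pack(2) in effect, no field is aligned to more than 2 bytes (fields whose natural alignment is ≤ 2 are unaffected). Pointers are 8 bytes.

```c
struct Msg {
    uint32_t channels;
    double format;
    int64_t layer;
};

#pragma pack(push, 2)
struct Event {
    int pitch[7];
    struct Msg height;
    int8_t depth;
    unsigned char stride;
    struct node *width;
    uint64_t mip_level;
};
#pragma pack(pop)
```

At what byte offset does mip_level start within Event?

Msg: channels at 0 (size 4, align 4) → ends 4; pad 4 to align 8 for format; format at 8 (size 8, align 8) → ends 16; layer at 16 (size 8, align 8) → ends 24; total 24 bytes, alignment 8
pitch at 0 (size 28, align 2) → ends 28
height at 28 (size 24, align 2) → ends 52
depth at 52 (size 1, align 1) → ends 53
stride at 53 (size 1, align 1) → ends 54
width at 54 (size 8, align 2) → ends 62
mip_level at 62 (size 8, align 2) → ends 70

62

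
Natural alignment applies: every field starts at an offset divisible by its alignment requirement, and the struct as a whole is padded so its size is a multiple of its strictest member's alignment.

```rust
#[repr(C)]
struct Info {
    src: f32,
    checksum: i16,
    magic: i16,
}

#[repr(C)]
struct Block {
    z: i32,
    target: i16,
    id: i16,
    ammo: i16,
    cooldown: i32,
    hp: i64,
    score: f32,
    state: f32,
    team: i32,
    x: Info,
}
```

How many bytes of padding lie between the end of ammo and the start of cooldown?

Info: @0: src [4B, align 4] → 4; @4: checksum [2B, align 2] → 6; @6: magic [2B, align 2] → 8; size 8, align 4
@0: z [4B, align 4] → 4
@4: target [2B, align 2] → 6
@6: id [2B, align 2] → 8
@8: ammo [2B, align 2] → 10
+2 pad (align 4)
@12: cooldown [4B, align 4] → 16

2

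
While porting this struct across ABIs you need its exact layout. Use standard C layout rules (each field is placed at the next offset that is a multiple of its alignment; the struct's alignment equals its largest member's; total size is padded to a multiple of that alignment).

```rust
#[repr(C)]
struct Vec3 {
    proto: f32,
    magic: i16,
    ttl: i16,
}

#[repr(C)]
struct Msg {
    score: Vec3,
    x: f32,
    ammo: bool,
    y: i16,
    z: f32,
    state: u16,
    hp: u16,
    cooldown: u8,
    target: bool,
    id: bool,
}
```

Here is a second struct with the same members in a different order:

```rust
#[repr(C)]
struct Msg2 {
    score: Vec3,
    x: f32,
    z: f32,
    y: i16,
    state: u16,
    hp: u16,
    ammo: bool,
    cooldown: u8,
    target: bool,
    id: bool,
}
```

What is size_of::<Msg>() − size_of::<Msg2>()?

0

Vec3: proto at 0 (size 4, align 4) → ends 4; magic at 4 (size 2, align 2) → ends 6; ttl at 6 (size 2, align 2) → ends 8; total 8 bytes, alignment 4
score at 0 (size 8, align 4) → ends 8
x at 8 (size 4, align 4) → ends 12
ammo at 12 (size 1, align 1) → ends 13
pad 1 to align 2 for y
y at 14 (size 2, align 2) → ends 16
z at 16 (size 4, align 4) → ends 20
state at 20 (size 2, align 2) → ends 22
hp at 22 (size 2, align 2) → ends 24
cooldown at 24 (size 1, align 1) → ends 25
target at 25 (size 1, align 1) → ends 26
id at 26 (size 1, align 1) → ends 27
tail pad 1 to reach multiple of 4
total 28 bytes, alignment 4
— Msg2 —
score at 0 (size 8, align 4) → ends 8
x at 8 (size 4, align 4) → ends 12
z at 12 (size 4, align 4) → ends 16
y at 16 (size 2, align 2) → ends 18
state at 18 (size 2, align 2) → ends 20
hp at 20 (size 2, align 2) → ends 22
ammo at 22 (size 1, align 1) → ends 23
cooldown at 23 (size 1, align 1) → ends 24
target at 24 (size 1, align 1) → ends 25
id at 25 (size 1, align 1) → ends 26
tail pad 2 to reach multiple of 4
total 28 bytes, alignment 4
28 − 28 = 0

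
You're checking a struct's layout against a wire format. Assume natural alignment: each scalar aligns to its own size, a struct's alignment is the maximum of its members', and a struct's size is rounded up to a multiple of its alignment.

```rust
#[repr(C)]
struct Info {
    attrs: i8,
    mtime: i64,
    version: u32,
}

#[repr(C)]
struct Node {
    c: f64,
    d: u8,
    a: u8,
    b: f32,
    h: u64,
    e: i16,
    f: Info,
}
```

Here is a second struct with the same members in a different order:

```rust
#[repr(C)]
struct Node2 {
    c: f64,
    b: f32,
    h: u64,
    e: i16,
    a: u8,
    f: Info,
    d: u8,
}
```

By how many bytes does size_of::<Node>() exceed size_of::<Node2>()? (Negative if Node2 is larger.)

-8

Info: @0: attrs [1B, align 1] → 1; +7 pad (align 8); @8: mtime [8B, align 8] → 16; @16: version [4B, align 4] → 20; +4 tail pad (align 8); size 24, align 8
@0: c [8B, align 8] → 8
@8: d [1B, align 1] → 9
@9: a [1B, align 1] → 10
+2 pad (align 4)
@12: b [4B, align 4] → 16
@16: h [8B, align 8] → 24
@24: e [2B, align 2] → 26
+6 pad (align 8)
@32: f [24B, align 8] → 56
size 56, align 8
— Node2 —
@0: c [8B, align 8] → 8
@8: b [4B, align 4] → 12
+4 pad (align 8)
@16: h [8B, align 8] → 24
@24: e [2B, align 2] → 26
@26: a [1B, align 1] → 27
+5 pad (align 8)
@32: f [24B, align 8] → 56
@56: d [1B, align 1] → 57
+7 tail pad (align 8)
size 64, align 8
56 − 64 = -8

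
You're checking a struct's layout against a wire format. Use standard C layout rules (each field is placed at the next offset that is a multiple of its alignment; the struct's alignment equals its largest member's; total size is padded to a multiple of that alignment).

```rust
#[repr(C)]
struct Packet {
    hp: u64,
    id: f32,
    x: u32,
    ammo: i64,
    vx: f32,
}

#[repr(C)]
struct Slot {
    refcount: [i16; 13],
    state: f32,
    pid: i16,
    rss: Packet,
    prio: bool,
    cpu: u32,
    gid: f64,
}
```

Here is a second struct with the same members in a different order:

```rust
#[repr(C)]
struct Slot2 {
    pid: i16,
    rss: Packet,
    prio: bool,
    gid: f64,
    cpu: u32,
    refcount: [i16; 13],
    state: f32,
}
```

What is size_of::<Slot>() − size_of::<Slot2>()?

Packet: hp at 0 (size 8, align 8) → ends 8; id at 8 (size 4, align 4) → ends 12; x at 12 (size 4, align 4) → ends 16; ammo at 16 (size 8, align 8) → ends 24; vx at 24 (size 4, align 4) → ends 28; tail pad 4 to reach multiple of 8; total 32 bytes, alignment 8
refcount at 0 (size 26, align 2) → ends 26
pad 2 to align 4 for state
state at 28 (size 4, align 4) → ends 32
pid at 32 (size 2, align 2) → ends 34
pad 6 to align 8 for rss
rss at 40 (size 32, align 8) → ends 72
prio at 72 (size 1, align 1) → ends 73
pad 3 to align 4 for cpu
cpu at 76 (size 4, align 4) → ends 80
gid at 80 (size 8, align 8) → ends 88
total 88 bytes, alignment 8
— Slot2 —
pid at 0 (size 2, align 2) → ends 2
pad 6 to align 8 for rss
rss at 8 (size 32, align 8) → ends 40
prio at 40 (size 1, align 1) → ends 41
pad 7 to align 8 for gid
gid at 48 (size 8, align 8) → ends 56
cpu at 56 (size 4, align 4) → ends 60
refcount at 60 (size 26, align 2) → ends 86
pad 2 to align 4 for state
state at 88 (size 4, align 4) → ends 92
tail pad 4 to reach multiple of 8
total 96 bytes, alignment 8
88 − 96 = -8

-8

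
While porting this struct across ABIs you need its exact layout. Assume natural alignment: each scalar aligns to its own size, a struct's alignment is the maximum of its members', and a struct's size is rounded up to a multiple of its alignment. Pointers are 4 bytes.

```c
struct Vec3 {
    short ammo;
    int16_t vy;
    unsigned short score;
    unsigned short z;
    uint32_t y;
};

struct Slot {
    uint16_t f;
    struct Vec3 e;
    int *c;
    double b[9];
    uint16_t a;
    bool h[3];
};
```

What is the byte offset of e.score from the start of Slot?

Vec3: ammo at 0 (size 2, align 2) → ends 2; vy at 2 (size 2, align 2) → ends 4; score at 4 (size 2, align 2) → ends 6; z at 6 (size 2, align 2) → ends 8; y at 8 (size 4, align 4) → ends 12; total 12 bytes, alignment 4
f at 0 (size 2, align 2) → ends 2
pad 2 to align 4 for e
e at 4 (size 12, align 4) → ends 16
within Vec3: score at 4
4 + 4 = 8

8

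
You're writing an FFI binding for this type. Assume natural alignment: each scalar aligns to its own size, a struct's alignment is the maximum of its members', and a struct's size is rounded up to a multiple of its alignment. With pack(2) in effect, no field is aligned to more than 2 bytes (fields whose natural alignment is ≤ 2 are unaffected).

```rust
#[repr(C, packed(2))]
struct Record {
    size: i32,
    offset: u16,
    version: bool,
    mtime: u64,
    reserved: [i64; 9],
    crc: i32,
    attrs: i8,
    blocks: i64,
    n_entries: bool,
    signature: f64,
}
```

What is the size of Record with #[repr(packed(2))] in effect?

112

0..4  size  (4B, 2-aligned)
4..6  offset  (2B, 2-aligned)
6..7  version  (1B, 1-aligned)
7..8  -- padding (1B)
8..16  mtime  (8B, 2-aligned)
16..88  reserved  (72B, 2-aligned)
88..92  crc  (4B, 2-aligned)
92..93  attrs  (1B, 1-aligned)
93..94  -- padding (1B)
94..102  blocks  (8B, 2-aligned)
102..103  n_entries  (1B, 1-aligned)
103..104  -- padding (1B)
104..112  signature  (8B, 2-aligned)
sizeof = 112, alignof = 2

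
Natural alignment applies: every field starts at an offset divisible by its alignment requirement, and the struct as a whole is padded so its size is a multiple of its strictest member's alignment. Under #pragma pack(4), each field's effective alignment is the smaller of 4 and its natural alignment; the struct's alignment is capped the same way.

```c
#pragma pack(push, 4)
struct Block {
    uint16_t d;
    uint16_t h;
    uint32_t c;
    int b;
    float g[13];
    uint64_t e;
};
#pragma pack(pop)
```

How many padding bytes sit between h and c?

@0: d [2B, align 2] → 2
@2: h [2B, align 2] → 4
@4: c [4B, align 4] → 8

0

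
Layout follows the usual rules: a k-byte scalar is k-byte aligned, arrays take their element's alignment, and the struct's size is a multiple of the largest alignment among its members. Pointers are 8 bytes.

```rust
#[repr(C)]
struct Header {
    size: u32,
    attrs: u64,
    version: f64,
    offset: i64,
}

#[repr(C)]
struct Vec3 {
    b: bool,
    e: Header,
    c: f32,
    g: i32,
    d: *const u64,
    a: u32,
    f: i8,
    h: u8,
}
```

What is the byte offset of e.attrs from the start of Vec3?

16

Header: size at 0 (size 4, align 4) → ends 4; pad 4 to align 8 for attrs; attrs at 8 (size 8, align 8) → ends 16; version at 16 (size 8, align 8) → ends 24; offset at 24 (size 8, align 8) → ends 32; total 32 bytes, alignment 8
b at 0 (size 1, align 1) → ends 1
pad 7 to align 8 for e
e at 8 (size 32, align 8) → ends 40
within Header: attrs at 8
8 + 8 = 16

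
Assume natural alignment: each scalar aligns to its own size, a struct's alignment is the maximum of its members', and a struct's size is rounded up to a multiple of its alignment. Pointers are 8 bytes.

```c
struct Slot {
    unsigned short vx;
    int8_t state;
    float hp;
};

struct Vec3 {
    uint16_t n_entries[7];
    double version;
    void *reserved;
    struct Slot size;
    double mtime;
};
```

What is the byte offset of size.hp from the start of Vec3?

Slot: 0..2  vx  (2B, 2-aligned); 2..3  state  (1B, 1-aligned); 3..4  -- padding (1B); 4..8  hp  (4B, 4-aligned); sizeof = 8, alignof = 4
0..14  n_entries  (14B, 2-aligned)
14..16  -- padding (2B)
16..24  version  (8B, 8-aligned)
24..32  reserved  (8B, 8-aligned)
32..40  size  (8B, 4-aligned)
within Slot: hp at 4
32 + 4 = 36

36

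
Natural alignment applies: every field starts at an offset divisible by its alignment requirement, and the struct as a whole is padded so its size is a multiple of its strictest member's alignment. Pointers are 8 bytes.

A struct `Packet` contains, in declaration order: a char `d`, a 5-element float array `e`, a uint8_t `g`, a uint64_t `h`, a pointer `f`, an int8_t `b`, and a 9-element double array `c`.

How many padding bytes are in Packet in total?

@0: d [1B, align 1] → 1
+3 pad (align 4)
@4: e [20B, align 4] → 24
@24: g [1B, align 1] → 25
+7 pad (align 8)
@32: h [8B, align 8] → 40
@40: f [8B, align 8] → 48
@48: b [1B, align 1] → 49
+7 pad (align 8)
@56: c [72B, align 8] → 128
size 128, align 8
data bytes 111, size 128 → padding 17

17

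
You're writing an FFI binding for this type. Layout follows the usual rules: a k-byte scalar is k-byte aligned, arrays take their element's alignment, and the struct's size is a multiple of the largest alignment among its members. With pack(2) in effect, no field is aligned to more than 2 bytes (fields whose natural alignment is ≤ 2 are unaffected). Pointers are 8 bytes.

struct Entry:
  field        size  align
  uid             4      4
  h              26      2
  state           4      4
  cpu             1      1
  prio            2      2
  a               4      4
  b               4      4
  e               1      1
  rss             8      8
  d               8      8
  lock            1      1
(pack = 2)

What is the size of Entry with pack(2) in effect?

66

0..4  uid  (4B, 2-aligned)
4..30  h  (26B, 2-aligned)
30..34  state  (4B, 2-aligned)
34..35  cpu  (1B, 1-aligned)
35..36  -- padding (1B)
36..38  prio  (2B, 2-aligned)
38..42  a  (4B, 2-aligned)
42..46  b  (4B, 2-aligned)
46..47  e  (1B, 1-aligned)
47..48  -- padding (1B)
48..56  rss  (8B, 2-aligned)
56..64  d  (8B, 2-aligned)
64..65  lock  (1B, 1-aligned)
65..66  -- tail padding (1B)
sizeof = 66, alignof = 2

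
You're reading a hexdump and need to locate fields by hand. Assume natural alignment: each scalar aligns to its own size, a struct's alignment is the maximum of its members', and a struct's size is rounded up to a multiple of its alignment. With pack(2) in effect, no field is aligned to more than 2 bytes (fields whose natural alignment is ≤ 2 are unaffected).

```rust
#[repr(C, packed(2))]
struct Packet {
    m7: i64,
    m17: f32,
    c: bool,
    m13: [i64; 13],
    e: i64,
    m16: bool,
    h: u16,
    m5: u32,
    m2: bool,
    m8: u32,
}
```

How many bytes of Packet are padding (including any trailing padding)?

m7 at 0 (size 8, align 2) → ends 8
m17 at 8 (size 4, align 2) → ends 12
c at 12 (size 1, align 1) → ends 13
pad 1 to align 2 for m13
m13 at 14 (size 104, align 2) → ends 118
e at 118 (size 8, align 2) → ends 126
m16 at 126 (size 1, align 1) → ends 127
pad 1 to align 2 for h
h at 128 (size 2, align 2) → ends 130
m5 at 130 (size 4, align 2) → ends 134
m2 at 134 (size 1, align 1) → ends 135
pad 1 to align 2 for m8
m8 at 136 (size 4, align 2) → ends 140
total 140 bytes, alignment 2
data bytes 137, size 140 → padding 3

3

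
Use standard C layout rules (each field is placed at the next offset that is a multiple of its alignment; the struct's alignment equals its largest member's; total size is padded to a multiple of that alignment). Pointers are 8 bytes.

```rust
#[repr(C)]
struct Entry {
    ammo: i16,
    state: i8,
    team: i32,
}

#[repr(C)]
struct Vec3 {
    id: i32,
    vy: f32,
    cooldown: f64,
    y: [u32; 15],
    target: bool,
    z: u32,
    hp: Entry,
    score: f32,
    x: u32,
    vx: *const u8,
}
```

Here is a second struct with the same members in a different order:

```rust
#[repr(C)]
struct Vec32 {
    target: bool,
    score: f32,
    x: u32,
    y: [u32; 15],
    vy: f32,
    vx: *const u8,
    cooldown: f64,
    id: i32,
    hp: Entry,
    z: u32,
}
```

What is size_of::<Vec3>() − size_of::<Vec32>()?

Entry: ammo at 0 (size 2, align 2) → ends 2; state at 2 (size 1, align 1) → ends 3; pad 1 to align 4 for team; team at 4 (size 4, align 4) → ends 8; total 8 bytes, alignment 4
id at 0 (size 4, align 4) → ends 4
vy at 4 (size 4, align 4) → ends 8
cooldown at 8 (size 8, align 8) → ends 16
y at 16 (size 60, align 4) → ends 76
target at 76 (size 1, align 1) → ends 77
pad 3 to align 4 for z
z at 80 (size 4, align 4) → ends 84
hp at 84 (size 8, align 4) → ends 92
score at 92 (size 4, align 4) → ends 96
x at 96 (size 4, align 4) → ends 100
pad 4 to align 8 for vx
vx at 104 (size 8, align 8) → ends 112
total 112 bytes, alignment 8
— Vec32 —
target at 0 (size 1, align 1) → ends 1
pad 3 to align 4 for score
score at 4 (size 4, align 4) → ends 8
x at 8 (size 4, align 4) → ends 12
y at 12 (size 60, align 4) → ends 72
vy at 72 (size 4, align 4) → ends 76
pad 4 to align 8 for vx
vx at 80 (size 8, align 8) → ends 88
cooldown at 88 (size 8, align 8) → ends 96
id at 96 (size 4, align 4) → ends 100
hp at 100 (size 8, align 4) → ends 108
z at 108 (size 4, align 4) → ends 112
total 112 bytes, alignment 8
112 − 112 = 0

0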